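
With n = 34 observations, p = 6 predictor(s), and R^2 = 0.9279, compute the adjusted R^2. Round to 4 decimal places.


Adjusted R^2 = 1 - (1 - R^2) * (n-1)/(n-p-1).
(1 - R^2) = 0.0721.
(n-1)/(n-p-1) = 33/27.
(1 - R^2) * (n-1) = 0.0721 * 33 = 2.3793.
Divide by (n-p-1): 2.3793 / 27 = 0.0881.
Adj R^2 = 1 - 0.0881 = 0.9119.

0.9119


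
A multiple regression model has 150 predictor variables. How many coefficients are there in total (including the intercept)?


Each predictor gets one coefficient, plus one intercept.
Total parameters = 150 + 1 = 151.

151


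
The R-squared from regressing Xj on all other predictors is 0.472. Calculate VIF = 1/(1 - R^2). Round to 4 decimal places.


Denominator: 1 - 0.472 = 0.528.
VIF = 1 / 0.528 = 1.8939.

1.8939


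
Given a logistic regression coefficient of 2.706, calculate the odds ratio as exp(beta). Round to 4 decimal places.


The odds ratio is computed as:
OR = e^(2.706) = 14.9693.

14.9693


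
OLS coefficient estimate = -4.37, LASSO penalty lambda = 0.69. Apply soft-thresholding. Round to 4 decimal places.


|beta_OLS| = 4.37.
lambda = 0.69.
Since |beta| > lambda, coefficient = sign(beta)*(|beta| - lambda) = -3.6800.
Result = -3.6800.

-3.6800


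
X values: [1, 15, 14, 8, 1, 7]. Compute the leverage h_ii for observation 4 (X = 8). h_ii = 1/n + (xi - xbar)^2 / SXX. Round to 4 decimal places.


Compute xbar = 7.6667 with n = 6 observations.
SXX = 183.3333.
Leverage = 1/6 + (8 - 7.6667)^2/183.3333 = 0.1673.

0.1673


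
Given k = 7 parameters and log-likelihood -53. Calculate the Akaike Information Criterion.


AIC = 2*7 - 2*(-53).
= 14 + 106 = 120.

120


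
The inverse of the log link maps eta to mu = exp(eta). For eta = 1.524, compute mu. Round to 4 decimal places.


The inverse log link gives:
mu = exp(1.524) = 4.5906.

4.5906


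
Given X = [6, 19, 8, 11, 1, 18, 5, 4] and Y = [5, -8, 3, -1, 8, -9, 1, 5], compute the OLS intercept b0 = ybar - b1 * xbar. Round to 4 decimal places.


The slope is b1 = -0.9133.
Sample means are xbar = 9.0000 and ybar = 0.5000.
Intercept: b0 = 0.5000 - (-0.9133)(9.0000) = 8.7200.

8.7200


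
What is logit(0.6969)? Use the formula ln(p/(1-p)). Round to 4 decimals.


The odds are p/(1-p) = 0.6969 / 0.3031 = 2.2992.
logit(p) = ln(2.2992) = 0.8326.

0.8326


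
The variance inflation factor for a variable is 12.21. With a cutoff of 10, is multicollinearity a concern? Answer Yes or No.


Check: VIF = 12.21 vs threshold = 10.
Since 12.21 >= 10, the answer is Yes.

Yes


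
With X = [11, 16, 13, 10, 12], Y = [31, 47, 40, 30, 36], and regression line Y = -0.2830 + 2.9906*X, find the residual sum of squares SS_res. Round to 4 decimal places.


For each point, residual = actual - predicted.
Residuals: [-1.6136, -0.5666, 1.4052, 0.3770, 0.3958].
Sum of squared residuals = 5.1981.

5.1981


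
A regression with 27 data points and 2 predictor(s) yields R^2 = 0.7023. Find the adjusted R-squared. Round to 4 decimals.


Adjusted R^2 = 1 - (1 - R^2) * (n-1)/(n-p-1).
(1 - R^2) = 0.2977.
(n-1)/(n-p-1) = 26/24.
(1 - R^2) * (n-1) = 0.2977 * 26 = 7.7402.
Divide by (n-p-1): 7.7402 / 24 = 0.3225.
Adj R^2 = 1 - 0.3225 = 0.6775.

0.6775


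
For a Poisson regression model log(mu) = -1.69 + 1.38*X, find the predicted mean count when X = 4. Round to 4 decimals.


Linear predictor: eta = -1.69 + (1.38)(4) = 3.8300.
Expected count: mu = exp(3.8300) = 46.0625.

46.0625


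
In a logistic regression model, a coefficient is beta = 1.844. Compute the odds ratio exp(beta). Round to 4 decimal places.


The odds ratio is computed as:
OR = e^(1.844) = 6.3218.

6.3218


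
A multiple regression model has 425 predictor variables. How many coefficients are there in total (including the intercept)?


Each predictor gets one coefficient, plus one intercept.
Total parameters = 425 + 1 = 426.

426


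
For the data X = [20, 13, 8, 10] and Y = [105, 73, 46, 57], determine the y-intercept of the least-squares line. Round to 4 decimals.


Compute b1 = 4.8852 from the OLS formula.
With xbar = 12.7500 and ybar = 70.2500, the intercept is:
b0 = 70.2500 - 4.8852 * 12.7500 = 7.9637.

7.9637


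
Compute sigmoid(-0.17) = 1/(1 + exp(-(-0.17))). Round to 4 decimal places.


First, exp(0.1700) = 1.1853.
Then sigma(z) = 1/(1 + 1.1853) = 0.4576.

0.4576


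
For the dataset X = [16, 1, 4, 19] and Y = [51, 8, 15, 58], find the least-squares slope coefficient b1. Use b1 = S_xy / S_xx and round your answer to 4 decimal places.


Calculate xbar = 10.0000, ybar = 33.0000.
S_xx = 234.0000, S_xy = 666.0000.
Using b1 = S_xy / S_xx = 666.0000 / 234.0000, we get b1 = 2.8462.

2.8462


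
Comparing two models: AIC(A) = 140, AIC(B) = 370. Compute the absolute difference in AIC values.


|AIC_A - AIC_B| = |140 - 370| = 230.
Model A is preferred (lower AIC).

230


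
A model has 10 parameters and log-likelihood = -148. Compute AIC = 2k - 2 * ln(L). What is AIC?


AIC = 2*10 - 2*(-148).
= 20 + 296 = 316.

316


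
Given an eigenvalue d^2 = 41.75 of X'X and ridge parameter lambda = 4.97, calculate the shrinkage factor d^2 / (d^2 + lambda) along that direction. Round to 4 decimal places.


d^2 + lambda = 41.75 + 4.97 = 46.7200.
Shrinkage factor = 41.75/46.7200 = 0.8936.

0.8936


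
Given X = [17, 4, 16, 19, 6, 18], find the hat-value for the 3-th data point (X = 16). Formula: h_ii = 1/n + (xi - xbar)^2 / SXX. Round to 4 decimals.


Mean of X: xbar = 13.3333.
SXX = 215.3333.
For X = 16: h = 1/6 + (16 - 13.3333)^2/215.3333 = 0.1997.

0.1997


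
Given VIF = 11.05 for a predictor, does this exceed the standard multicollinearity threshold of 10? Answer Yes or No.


The threshold is 10.
VIF = 11.05 is >= 10.
Multicollinearity indication: Yes.

Yes


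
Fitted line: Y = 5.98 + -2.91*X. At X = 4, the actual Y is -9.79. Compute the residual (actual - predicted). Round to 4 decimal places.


Predicted = 5.98 + -2.91 * 4 = -5.6600.
Residual = -9.79 - -5.6600 = -4.1300.

-4.1300


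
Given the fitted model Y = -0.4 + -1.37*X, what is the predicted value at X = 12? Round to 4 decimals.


Predicted value:
Y = -0.4 + (-1.37)(12) = -0.4 + -16.4400 = -16.8400.

-16.8400


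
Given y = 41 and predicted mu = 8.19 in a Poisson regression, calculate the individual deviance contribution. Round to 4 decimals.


y/mu = 41/8.19 = 5.006105 (approx.), and ln(41/8.19) = 1.610658.
y * ln(y/mu) = 41 * 1.610658 = 66.036978.
y - mu = 32.81.
D = 2 * (66.036978 - 32.81) = 66.453956, which rounds to 66.4540.

66.4540


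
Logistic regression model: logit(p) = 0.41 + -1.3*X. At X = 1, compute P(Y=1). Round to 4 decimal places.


Compute z = 0.41 + (-1.3)(1) = -0.8900.
exp(-z) = 2.4351.
P = 1/(1 + 2.4351) = 0.2911.

0.2911


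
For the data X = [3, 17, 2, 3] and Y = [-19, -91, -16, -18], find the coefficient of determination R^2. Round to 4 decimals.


Fit the OLS line: b0 = -4.0937, b1 = -5.1050.
SSres = 5.0436.
SStot = 4038.0000.
R^2 = 1 - 5.0436/4038.0000 = 0.9988.

0.9988


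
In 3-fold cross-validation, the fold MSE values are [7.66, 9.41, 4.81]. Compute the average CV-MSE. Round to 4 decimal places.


Add all fold MSEs: 21.8800.
Divide by k = 3: 21.8800/3 = 7.2933.

7.2933


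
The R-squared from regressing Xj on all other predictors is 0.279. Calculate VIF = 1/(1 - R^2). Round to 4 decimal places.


VIF = 1 / (1 - 0.279).
= 1 / 0.721 = 1.3870.

1.3870


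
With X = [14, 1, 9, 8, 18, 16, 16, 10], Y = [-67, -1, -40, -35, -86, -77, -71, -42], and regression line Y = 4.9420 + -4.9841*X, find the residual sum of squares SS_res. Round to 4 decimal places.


Predicted values from Y = 4.9420 + -4.9841*X.
Residuals: [-2.1646, -0.9579, -0.0851, -0.0692, -1.2282, -2.1964, 3.8036, 2.8990].
SSres = 34.8193.

34.8193


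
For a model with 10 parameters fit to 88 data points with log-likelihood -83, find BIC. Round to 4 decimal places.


ln(88) = 4.477337.
k * ln(n) = 10 * 4.477337 = 44.773370.
-2L = 166.
BIC = 44.773370 + 166 = 210.773370, which rounds to 210.7734.

210.7734


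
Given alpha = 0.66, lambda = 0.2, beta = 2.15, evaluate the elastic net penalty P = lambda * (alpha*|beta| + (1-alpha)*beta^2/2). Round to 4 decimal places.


Compute:
L1 = 0.66 * 2.15 = 1.4190.
L2 = 0.34 * 2.15^2 / 2 = 0.7858.
Penalty = 0.2 * (1.4190 + 0.7858) = 0.4410.

0.4410


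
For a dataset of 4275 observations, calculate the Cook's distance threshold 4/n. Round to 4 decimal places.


The threshold is 4/n.
4/4275 = 0.0009.

0.0009


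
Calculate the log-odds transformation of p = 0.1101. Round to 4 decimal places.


1 - p = 0.8899.
p/(1-p) = 0.1237.
logit = ln(0.1237) = -2.0897.

-2.0897


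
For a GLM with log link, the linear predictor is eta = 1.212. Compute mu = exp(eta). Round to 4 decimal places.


Apply the inverse link:
mu = e^1.212 = 3.3602.

3.3602


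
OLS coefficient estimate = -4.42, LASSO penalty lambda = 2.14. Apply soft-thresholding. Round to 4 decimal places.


Check: |-4.42| = 4.42 vs lambda = 2.14.
Since |beta| > lambda, coefficient = sign(beta)*(|beta| - lambda) = -2.2800.
Soft-thresholded coefficient = -2.2800.

-2.2800


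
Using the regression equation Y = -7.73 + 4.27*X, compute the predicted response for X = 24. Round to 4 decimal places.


Plug X = 24 into Y = -7.73 + 4.27*X:
Y = -7.73 + 102.4800 = 94.7500.

94.7500


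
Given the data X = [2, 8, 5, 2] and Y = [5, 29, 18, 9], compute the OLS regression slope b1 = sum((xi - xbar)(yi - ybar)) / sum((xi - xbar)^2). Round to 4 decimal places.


Calculate xbar = 4.2500, ybar = 15.2500.
S_xx = 24.7500, S_xy = 90.7500.
Using b1 = S_xy / S_xx = 90.7500 / 24.7500, we get b1 = 3.6667.

3.6667


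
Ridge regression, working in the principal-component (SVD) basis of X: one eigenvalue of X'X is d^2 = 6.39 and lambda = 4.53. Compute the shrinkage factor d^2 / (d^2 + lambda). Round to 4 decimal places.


Denominator = d^2 + lambda = 6.39 + 4.53 = 10.9200.
Shrinkage = 6.39 / 10.9200 = 0.5852.

0.5852


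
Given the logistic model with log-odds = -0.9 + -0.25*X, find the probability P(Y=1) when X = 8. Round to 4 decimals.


Linear predictor: z = -0.9 + -0.25 * 8 = -2.9000.
P = 1/(1 + exp(2.9000)) = 1/(1 + 18.1741) = 0.0522.

0.0522


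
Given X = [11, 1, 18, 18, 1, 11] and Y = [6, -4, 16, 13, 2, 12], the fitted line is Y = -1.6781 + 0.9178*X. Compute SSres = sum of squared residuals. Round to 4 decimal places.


For each point, residual = actual - predicted.
Residuals: [-2.4177, -3.2397, 1.1577, -1.8423, 2.7603, 3.5823].
Sum of squared residuals = 41.5274.

41.5274


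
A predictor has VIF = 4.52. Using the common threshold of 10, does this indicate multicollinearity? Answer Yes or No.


The threshold is 10.
VIF = 4.52 is < 10.
Multicollinearity indication: No.

No


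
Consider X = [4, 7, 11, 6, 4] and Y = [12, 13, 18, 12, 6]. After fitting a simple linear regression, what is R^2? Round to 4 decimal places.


After computing the OLS fit (b0=3.9880, b1=1.2831):
SSres = 18.1386, SStot = 72.8000.
R^2 = 1 - 18.1386/72.8000 = 0.7508.

0.7508


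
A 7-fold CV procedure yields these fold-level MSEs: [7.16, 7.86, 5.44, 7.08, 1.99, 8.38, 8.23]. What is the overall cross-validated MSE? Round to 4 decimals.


Total MSE across folds = 46.1400.
CV-MSE = 46.1400/7 = 6.5914.

6.5914


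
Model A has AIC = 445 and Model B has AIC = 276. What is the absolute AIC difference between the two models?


Compute |445 - 276| = 169.
Model B has the smaller AIC.

169


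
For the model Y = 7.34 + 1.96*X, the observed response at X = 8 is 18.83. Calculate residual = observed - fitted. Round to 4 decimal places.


Compute yhat = 7.34 + (1.96)(8) = 23.0200.
Residual = actual - predicted = 18.83 - 23.0200 = -4.1900.

-4.1900


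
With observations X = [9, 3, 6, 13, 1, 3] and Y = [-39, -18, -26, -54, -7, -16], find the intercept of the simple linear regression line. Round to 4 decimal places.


First find the slope: b1 = -3.8149.
Means: xbar = 5.8333, ybar = -26.6667.
b0 = ybar - b1 * xbar = -26.6667 - -3.8149 * 5.8333 = -4.4132.

-4.4132


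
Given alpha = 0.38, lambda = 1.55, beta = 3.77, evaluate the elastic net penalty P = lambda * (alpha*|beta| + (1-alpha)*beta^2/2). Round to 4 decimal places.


L1 component = 0.38 * |3.77| = 1.4326.
L2 component = 0.62 * 3.77^2 / 2 = 4.4060.
Penalty = 1.55 * (1.4326 + 4.4060) = 1.55 * 5.8386 = 9.0498.

9.0498


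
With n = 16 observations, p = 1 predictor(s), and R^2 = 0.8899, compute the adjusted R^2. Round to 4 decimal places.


Adjusted R^2 = 1 - (1 - R^2) * (n-1)/(n-p-1).
(1 - R^2) = 0.1101.
(n-1)/(n-p-1) = 15/14.
(1 - R^2) * (n-1) = 0.1101 * 15 = 1.6515.
Divide by (n-p-1): 1.6515 / 14 = 0.1180.
Adj R^2 = 1 - 0.1180 = 0.8820.

0.8820


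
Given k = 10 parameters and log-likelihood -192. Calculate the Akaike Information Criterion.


AIC = 2*10 - 2*(-192).
= 20 + 384 = 404.

404


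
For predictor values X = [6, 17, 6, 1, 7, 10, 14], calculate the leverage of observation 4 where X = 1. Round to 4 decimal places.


n = 7, xbar = 8.7143.
SXX = sum((xi - xbar)^2) = 175.4286.
h = 1/7 + (1 - 8.7143)^2 / 175.4286 = 0.4821.

0.4821


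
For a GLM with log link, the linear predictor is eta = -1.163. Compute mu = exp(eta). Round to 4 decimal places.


The inverse log link gives:
mu = exp(-1.163) = 0.3125.

0.3125


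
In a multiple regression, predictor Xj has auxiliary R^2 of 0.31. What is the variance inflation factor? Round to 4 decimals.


VIF = 1 / (1 - 0.31).
= 1 / 0.69 = 1.4493.

1.4493


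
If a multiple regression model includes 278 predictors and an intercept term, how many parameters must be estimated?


Including the intercept, the model has 278 predictor coefficients + 1 intercept.
Total = 279.

279


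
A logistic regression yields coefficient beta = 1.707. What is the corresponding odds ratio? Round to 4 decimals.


The odds ratio is computed as:
OR = e^(1.707) = 5.5124.

5.5124


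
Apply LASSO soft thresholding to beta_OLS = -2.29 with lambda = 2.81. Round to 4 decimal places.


Check: |-2.29| = 2.29 vs lambda = 2.81.
Since |beta| <= lambda, the coefficient is set to 0.
Soft-thresholded coefficient = 0.0000.

0.0000


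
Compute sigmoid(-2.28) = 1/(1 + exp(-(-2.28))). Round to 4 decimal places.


Compute exp(2.2800) = 9.7767.
Sigmoid = 1 / (1 + 9.7767) = 1 / 10.7767 = 0.0928.

0.0928


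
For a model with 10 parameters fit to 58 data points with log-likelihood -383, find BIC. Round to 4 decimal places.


k * ln(n) = 10 * ln(58) = 10 * 4.060443 = 40.604430.
-2 * loglik = -2 * (-383) = 766.
BIC = 40.604430 + 766 = 806.604430, which rounds to 806.6044.

806.6044


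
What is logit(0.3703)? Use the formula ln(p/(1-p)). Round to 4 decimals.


The odds are p/(1-p) = 0.3703 / 0.6297 = 0.5881.
logit(p) = ln(0.5881) = -0.5309.

-0.5309


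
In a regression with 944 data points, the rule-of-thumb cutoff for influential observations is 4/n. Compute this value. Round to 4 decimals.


Cook's distance cutoff = 4/n = 4/944.
= 0.0042.

0.0042


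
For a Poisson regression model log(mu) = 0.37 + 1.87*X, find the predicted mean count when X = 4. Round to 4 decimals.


Compute eta = 0.37 + 1.87 * 4 = 7.8500.
Apply inverse link: mu = e^7.8500 = 2565.7343.

2565.7343


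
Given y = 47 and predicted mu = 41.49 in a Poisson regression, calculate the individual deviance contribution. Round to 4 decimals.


y/mu = 47/41.49 = 1.132803 (approx.), and ln(47/41.49) = 0.124695.
y * ln(y/mu) = 47 * 0.124695 = 5.860665.
y - mu = 5.51.
D = 2 * (5.860665 - 5.51) = 0.701330, which rounds to 0.7013.

0.7013


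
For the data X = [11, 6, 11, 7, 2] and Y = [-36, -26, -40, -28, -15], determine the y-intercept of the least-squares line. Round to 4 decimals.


The slope is b1 = -2.5350.
Sample means are xbar = 7.4000 and ybar = -29.0000.
Intercept: b0 = -29.0000 - (-2.5350)(7.4000) = -10.2413.

-10.2413


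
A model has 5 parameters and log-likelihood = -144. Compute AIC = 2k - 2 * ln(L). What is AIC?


AIC = 2*5 - 2*(-144).
= 10 + 288 = 298.

298


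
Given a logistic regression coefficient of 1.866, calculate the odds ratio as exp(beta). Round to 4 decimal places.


exp(1.866) = 6.4624.
So the odds ratio is 6.4624.

6.4624


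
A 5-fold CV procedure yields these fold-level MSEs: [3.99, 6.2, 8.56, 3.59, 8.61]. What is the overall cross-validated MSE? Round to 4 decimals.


Sum of fold MSEs = 30.9500.
Average = 30.9500 / 5 = 6.1900.

6.1900


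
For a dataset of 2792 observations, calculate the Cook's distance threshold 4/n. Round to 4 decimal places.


Cook's distance cutoff = 4/n = 4/2792.
= 0.0014.

0.0014


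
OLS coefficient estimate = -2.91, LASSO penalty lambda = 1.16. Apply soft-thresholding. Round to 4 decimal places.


Absolute value: |-2.91| = 2.91.
Compare to lambda = 1.16.
Since |beta| > lambda, coefficient = sign(beta)*(|beta| - lambda) = -1.7500.

-1.7500


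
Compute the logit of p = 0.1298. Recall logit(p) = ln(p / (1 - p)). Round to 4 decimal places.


1 - p = 0.8702.
p/(1-p) = 0.1492.
logit = ln(0.1492) = -1.9027.

-1.9027


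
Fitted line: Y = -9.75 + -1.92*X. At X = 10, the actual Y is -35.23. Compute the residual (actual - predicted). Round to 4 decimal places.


Predicted = -9.75 + -1.92 * 10 = -28.9500.
Residual = -35.23 - -28.9500 = -6.2800.

-6.2800


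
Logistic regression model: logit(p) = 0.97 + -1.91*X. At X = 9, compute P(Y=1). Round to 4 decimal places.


z = 0.97 + -1.91 * 9 = -16.2200.
Sigmoid: P = 1 / (1 + exp(16.2200)) = 0.0000.

0.0000


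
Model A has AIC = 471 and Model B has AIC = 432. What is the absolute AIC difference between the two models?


|AIC_A - AIC_B| = |471 - 432| = 39.
Model B is preferred (lower AIC).

39


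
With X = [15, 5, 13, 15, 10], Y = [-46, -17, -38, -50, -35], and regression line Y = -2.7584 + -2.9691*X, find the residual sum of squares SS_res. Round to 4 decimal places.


Compute predicted values, then residuals = yi - yhat_i.
Residuals: [1.2949, 0.6039, 3.3567, -2.7051, -2.5506].
SSres = sum(residual^2) = 27.1320.

27.1320


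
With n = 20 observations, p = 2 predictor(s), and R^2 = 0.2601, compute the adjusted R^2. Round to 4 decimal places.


Using the formula:
(1 - 0.2601) = 0.7399.
Multiply by 19/17: 0.7399 * 19 = 14.0581, then 14.0581 / 17 = 0.8269.
Adj R^2 = 1 - 0.8269 = 0.1731.

0.1731


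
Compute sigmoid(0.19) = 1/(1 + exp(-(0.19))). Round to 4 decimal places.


Compute exp(-0.1900) = 0.8270.
Sigmoid = 1 / (1 + 0.8270) = 1 / 1.8270 = 0.5474.

0.5474


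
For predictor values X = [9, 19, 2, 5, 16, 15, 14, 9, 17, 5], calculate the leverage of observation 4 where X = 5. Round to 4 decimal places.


Mean of X: xbar = 11.1000.
SXX = 310.9000.
For X = 5: h = 1/10 + (5 - 11.1000)^2/310.9000 = 0.2197.

0.2197


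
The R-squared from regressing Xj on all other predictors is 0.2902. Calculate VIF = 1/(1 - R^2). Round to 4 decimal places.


Denominator: 1 - 0.2902 = 0.7098.
VIF = 1 / 0.7098 = 1.4088.

1.4088


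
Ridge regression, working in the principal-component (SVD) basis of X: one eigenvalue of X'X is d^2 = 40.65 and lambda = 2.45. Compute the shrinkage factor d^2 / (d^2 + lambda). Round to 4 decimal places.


Compute the denominator: 40.65 + 2.45 = 43.1000.
Shrinkage factor = 40.65 / 43.1000 = 0.9432.

0.9432


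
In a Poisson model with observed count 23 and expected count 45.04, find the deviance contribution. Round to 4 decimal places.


First: ln(23/45.04) = -0.672057.
Then: 23 * -0.672057 = -15.457311.
y - mu = 23 - 45.04 = -22.04.
D = 2(-15.457311 - -22.04) = 13.165378, which rounds to 13.1654.

13.1654


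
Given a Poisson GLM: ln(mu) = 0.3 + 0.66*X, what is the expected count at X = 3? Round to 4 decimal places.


eta = 0.3 + 0.66 * 3 = 2.2800.
mu = exp(2.2800) = 9.7767.

9.7767


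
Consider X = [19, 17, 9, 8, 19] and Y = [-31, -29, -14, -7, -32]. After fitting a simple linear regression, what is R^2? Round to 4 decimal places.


Fit the OLS line: b0 = 6.9732, b1 = -2.0537.
SSres = 14.4564.
SStot = 517.2000.
R^2 = 1 - 14.4564/517.2000 = 0.9720.

0.9720


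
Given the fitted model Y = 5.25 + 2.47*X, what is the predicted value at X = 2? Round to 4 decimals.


Predicted value:
Y = 5.25 + (2.47)(2) = 5.25 + 4.9400 = 10.1900.

10.1900


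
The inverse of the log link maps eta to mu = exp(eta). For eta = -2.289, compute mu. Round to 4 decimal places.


Apply the inverse link:
mu = e^-2.289 = 0.1014.

0.1014


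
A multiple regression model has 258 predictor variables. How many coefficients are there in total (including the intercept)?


Including the intercept, the model has 258 predictor coefficients + 1 intercept.
Total = 259.

259


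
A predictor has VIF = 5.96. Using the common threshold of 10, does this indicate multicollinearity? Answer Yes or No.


The threshold is 10.
VIF = 5.96 is < 10.
Multicollinearity indication: No.

No


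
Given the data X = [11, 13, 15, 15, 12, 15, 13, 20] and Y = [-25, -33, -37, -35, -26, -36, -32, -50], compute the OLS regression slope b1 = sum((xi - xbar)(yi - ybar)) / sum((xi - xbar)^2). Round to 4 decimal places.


First compute the means: xbar = 14.2500, ybar = -34.2500.
Then S_xx = sum((xi - xbar)^2) = 53.5000.
S_xy = sum((xi - xbar)(yi - ybar)) = -147.5000.
b1 = S_xy / S_xx = -147.5000 / 53.5000 = -2.7570.

-2.7570


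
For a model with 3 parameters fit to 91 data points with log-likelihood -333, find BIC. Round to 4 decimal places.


Compute k*ln(n) = 3*ln(91) = 3*4.510860 = 13.532580.
Then -2*loglik = 666.
BIC = 13.532580 + 666 = 679.532580, which rounds to 679.5326.

679.5326


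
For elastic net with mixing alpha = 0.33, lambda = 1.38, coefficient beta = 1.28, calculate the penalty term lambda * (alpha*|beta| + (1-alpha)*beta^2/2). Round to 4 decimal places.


L1 component = 0.33 * |1.28| = 0.4224.
L2 component = 0.67 * 1.28^2 / 2 = 0.5489.
Penalty = 1.38 * (0.4224 + 0.5489) = 1.38 * 0.9713 = 1.3403.

1.3403


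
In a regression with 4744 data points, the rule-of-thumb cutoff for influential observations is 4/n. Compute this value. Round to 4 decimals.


Using the rule of thumb:
Threshold = 4 / 4744 = 0.0008.

0.0008


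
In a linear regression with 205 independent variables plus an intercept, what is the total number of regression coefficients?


Each predictor gets one coefficient, plus one intercept.
Total parameters = 205 + 1 = 206.

206


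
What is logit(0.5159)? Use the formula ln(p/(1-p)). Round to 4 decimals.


Compute the odds: 0.5159/0.4841 = 1.0657.
Take the natural log: ln(1.0657) = 0.0636.

0.0636


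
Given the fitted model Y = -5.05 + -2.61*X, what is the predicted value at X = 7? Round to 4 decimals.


Predicted value:
Y = -5.05 + (-2.61)(7) = -5.05 + -18.2700 = -23.3200.

-23.3200


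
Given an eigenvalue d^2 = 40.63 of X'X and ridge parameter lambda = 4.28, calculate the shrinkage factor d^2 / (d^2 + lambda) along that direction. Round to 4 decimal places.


d^2 + lambda = 40.63 + 4.28 = 44.9100.
Shrinkage factor = 40.63/44.9100 = 0.9047.

0.9047


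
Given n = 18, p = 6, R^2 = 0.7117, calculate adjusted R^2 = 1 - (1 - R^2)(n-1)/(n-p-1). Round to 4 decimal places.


Adjusted R^2 = 1 - (1 - R^2) * (n-1)/(n-p-1).
(1 - R^2) = 0.2883.
(n-1)/(n-p-1) = 17/11.
(1 - R^2) * (n-1) = 0.2883 * 17 = 4.9011.
Divide by (n-p-1): 4.9011 / 11 = 0.4456.
Adj R^2 = 1 - 0.4456 = 0.5544.

0.5544


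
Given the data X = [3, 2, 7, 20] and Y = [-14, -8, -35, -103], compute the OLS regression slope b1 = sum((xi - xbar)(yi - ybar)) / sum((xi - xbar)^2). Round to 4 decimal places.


The sample means are xbar = 8.0000 and ybar = -40.0000.
Compute S_xx = 206.0000 and S_xy = -1083.0000.
Slope b1 = S_xy / S_xx = -1083.0000 / 206.0000 = -5.2573.

-5.2573


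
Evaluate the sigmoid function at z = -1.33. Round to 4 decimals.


Compute exp(1.3300) = 3.7810.
Sigmoid = 1 / (1 + 3.7810) = 1 / 4.7810 = 0.2092.

0.2092


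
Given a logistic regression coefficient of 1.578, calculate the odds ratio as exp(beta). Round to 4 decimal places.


The odds ratio is computed as:
OR = e^(1.578) = 4.8453.

4.8453


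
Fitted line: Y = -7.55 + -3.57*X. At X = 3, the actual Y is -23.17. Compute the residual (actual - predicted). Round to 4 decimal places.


Compute yhat = -7.55 + (-3.57)(3) = -18.2600.
Residual = actual - predicted = -23.17 - -18.2600 = -4.9100.

-4.9100


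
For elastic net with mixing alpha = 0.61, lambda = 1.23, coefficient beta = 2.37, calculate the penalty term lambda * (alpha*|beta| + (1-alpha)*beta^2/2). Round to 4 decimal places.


alpha * |beta| = 0.61 * 2.37 = 1.4457.
(1-alpha) * beta^2/2 = 0.39 * 5.6169/2 = 1.0953.
Total = 1.23 * (1.4457 + 1.0953) = 3.1254.

3.1254


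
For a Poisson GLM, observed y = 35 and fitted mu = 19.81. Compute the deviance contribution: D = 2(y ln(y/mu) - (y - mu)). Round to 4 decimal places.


Compute y*ln(y/mu) = 35*ln(35/19.81) = 35*0.569161 = 19.920635.
y - mu = 15.19.
D = 2*(19.920635 - (15.19)) = 9.461270, which rounds to 9.4613.

9.4613


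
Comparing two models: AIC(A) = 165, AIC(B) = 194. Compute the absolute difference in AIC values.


Compute |165 - 194| = 29.
Model A has the smaller AIC.

29


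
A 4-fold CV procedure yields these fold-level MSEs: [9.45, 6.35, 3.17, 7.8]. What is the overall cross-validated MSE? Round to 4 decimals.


Sum of fold MSEs = 26.7700.
Average = 26.7700 / 4 = 6.6925.

6.6925


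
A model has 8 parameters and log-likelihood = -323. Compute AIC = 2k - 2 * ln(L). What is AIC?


Compute:
2k = 2*8 = 16.
-2*loglik = -2*(-323) = 646.
AIC = 16 + 646 = 662.

662


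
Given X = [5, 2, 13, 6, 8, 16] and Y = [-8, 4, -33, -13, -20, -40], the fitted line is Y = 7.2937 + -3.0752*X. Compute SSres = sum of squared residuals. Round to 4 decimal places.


For each point, residual = actual - predicted.
Residuals: [0.0823, 2.8567, -0.3161, -1.8425, -2.6921, 1.9095].
Sum of squared residuals = 22.5558.

22.5558


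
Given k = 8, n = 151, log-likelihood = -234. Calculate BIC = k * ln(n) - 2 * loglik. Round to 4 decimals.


Compute k*ln(n) = 8*ln(151) = 8*5.017280 = 40.138240.
Then -2*loglik = 468.
BIC = 40.138240 + 468 = 508.138240, which rounds to 508.1382.

508.1382


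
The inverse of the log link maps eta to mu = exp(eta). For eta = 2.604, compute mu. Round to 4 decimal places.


The inverse log link gives:
mu = exp(2.604) = 13.5177.

13.5177


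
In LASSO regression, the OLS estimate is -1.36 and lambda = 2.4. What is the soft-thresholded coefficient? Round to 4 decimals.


Check: |-1.36| = 1.36 vs lambda = 2.4.
Since |beta| <= lambda, the coefficient is set to 0.
Soft-thresholded coefficient = 0.0000.

0.0000


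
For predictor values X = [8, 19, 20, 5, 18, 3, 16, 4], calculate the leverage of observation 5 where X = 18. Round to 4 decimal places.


Mean of X: xbar = 11.6250.
SXX = 373.8750.
For X = 18: h = 1/8 + (18 - 11.6250)^2/373.8750 = 0.2337.

0.2337


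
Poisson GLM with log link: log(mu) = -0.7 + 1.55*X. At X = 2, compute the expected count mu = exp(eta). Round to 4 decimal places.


Compute eta = -0.7 + 1.55 * 2 = 2.4000.
Apply inverse link: mu = e^2.4000 = 11.0232.

11.0232


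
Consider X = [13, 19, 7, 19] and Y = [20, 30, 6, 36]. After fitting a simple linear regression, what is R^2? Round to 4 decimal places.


Fit the OLS line: b0 = -9.5152, b1 = 2.2424.
SSres = 18.1818.
SStot = 516.0000.
R^2 = 1 - 18.1818/516.0000 = 0.9648.

0.9648


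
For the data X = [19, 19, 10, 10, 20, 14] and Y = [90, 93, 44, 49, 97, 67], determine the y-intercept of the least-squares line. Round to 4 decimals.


Compute b1 = 5.0155 from the OLS formula.
With xbar = 15.3333 and ybar = 73.3333, the intercept is:
b0 = 73.3333 - 5.0155 * 15.3333 = -3.5714.

-3.5714


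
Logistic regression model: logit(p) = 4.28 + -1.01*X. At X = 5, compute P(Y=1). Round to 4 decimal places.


Compute z = 4.28 + (-1.01)(5) = -0.7700.
exp(-z) = 2.1598.
P = 1/(1 + 2.1598) = 0.3165.

0.3165


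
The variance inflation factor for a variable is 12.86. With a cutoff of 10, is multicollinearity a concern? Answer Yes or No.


Check: VIF = 12.86 vs threshold = 10.
Since 12.86 >= 10, the answer is Yes.

Yes


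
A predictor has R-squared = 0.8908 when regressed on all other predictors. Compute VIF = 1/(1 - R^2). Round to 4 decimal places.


Denominator: 1 - 0.8908 = 0.1092.
VIF = 1 / 0.1092 = 9.1575.

9.1575


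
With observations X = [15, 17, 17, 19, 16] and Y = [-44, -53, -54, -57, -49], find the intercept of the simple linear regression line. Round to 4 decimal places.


Compute b1 = -3.2273 from the OLS formula.
With xbar = 16.8000 and ybar = -51.4000, the intercept is:
b0 = -51.4000 - -3.2273 * 16.8000 = 2.8182.

2.8182


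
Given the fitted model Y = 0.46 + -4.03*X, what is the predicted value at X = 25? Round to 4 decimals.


Predicted value:
Y = 0.46 + (-4.03)(25) = 0.46 + -100.7500 = -100.2900.

-100.2900


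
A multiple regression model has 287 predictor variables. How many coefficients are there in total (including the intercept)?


Including the intercept, the model has 287 predictor coefficients + 1 intercept.
Total = 288.

288


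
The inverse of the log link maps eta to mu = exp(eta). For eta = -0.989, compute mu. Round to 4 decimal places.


Apply the inverse link:
mu = e^-0.989 = 0.3719.

0.3719


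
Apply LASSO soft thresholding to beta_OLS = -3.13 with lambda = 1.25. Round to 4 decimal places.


Check: |-3.13| = 3.13 vs lambda = 1.25.
Since |beta| > lambda, coefficient = sign(beta)*(|beta| - lambda) = -1.8800.
Soft-thresholded coefficient = -1.8800.

-1.8800


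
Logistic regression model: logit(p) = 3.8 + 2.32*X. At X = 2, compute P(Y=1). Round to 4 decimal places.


z = 3.8 + 2.32 * 2 = 8.4400.
Sigmoid: P = 1 / (1 + exp(-8.4400)) = 0.9998.

0.9998


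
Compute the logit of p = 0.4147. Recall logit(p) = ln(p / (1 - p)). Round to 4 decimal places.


The odds are p/(1-p) = 0.4147 / 0.5853 = 0.7085.
logit(p) = ln(0.7085) = -0.3446.

-0.3446


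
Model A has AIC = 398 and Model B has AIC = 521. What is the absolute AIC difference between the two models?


Compute |398 - 521| = 123.
Model A has the smaller AIC.

123


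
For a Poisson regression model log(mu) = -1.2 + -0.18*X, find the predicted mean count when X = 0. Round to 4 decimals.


Linear predictor: eta = -1.2 + (-0.18)(0) = -1.2000.
Expected count: mu = exp(-1.2000) = 0.3012.

0.3012


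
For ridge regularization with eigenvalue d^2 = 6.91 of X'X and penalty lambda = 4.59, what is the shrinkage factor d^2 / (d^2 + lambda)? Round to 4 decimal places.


Denominator = d^2 + lambda = 6.91 + 4.59 = 11.5000.
Shrinkage = 6.91 / 11.5000 = 0.6009.

0.6009


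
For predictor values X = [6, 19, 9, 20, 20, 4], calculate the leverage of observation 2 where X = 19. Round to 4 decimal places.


Mean of X: xbar = 13.0000.
SXX = 280.0000.
For X = 19: h = 1/6 + (19 - 13.0000)^2/280.0000 = 0.2952.

0.2952


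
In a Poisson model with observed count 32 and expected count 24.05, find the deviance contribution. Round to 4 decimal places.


y/mu = 32/24.05 = 1.330561 (approx.), and ln(32/24.05) = 0.285601.
y * ln(y/mu) = 32 * 0.285601 = 9.139232.
y - mu = 7.95.
D = 2 * (9.139232 - 7.95) = 2.378464, which rounds to 2.3785.

2.3785


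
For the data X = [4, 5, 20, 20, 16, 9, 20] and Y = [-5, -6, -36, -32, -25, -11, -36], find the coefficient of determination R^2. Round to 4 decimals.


After computing the OLS fit (b0=4.0036, b1=-1.9045):
SSres = 20.5507, SStot = 1165.7143.
R^2 = 1 - 20.5507/1165.7143 = 0.9824.

0.9824


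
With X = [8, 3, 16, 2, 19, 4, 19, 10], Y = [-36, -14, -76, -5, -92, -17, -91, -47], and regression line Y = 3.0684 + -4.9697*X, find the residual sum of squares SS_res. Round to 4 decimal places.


Predicted values from Y = 3.0684 + -4.9697*X.
Residuals: [0.6892, -2.1593, 0.4468, 1.8710, -0.6441, -0.1896, 0.3559, -0.3714].
SSres = 9.5533.

9.5533


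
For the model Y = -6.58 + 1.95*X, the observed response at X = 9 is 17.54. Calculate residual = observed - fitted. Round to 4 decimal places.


Compute yhat = -6.58 + (1.95)(9) = 10.9700.
Residual = actual - predicted = 17.54 - 10.9700 = 6.5700.

6.5700


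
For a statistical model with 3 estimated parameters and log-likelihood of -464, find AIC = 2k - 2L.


AIC = 2*3 - 2*(-464).
= 6 + 928 = 934.

934


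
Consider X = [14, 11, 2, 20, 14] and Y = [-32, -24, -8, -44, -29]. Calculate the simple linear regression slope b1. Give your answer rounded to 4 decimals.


First compute the means: xbar = 12.2000, ybar = -27.4000.
Then S_xx = sum((xi - xbar)^2) = 172.8000.
S_xy = sum((xi - xbar)(yi - ybar)) = -342.6000.
b1 = S_xy / S_xx = -342.6000 / 172.8000 = -1.9826.

-1.9826


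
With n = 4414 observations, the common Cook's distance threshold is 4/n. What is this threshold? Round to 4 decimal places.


The threshold is 4/n.
4/4414 = 0.0009.

0.0009


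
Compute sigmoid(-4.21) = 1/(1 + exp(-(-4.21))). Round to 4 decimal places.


Compute exp(4.2100) = 67.3565.
Sigmoid = 1 / (1 + 67.3565) = 1 / 68.3565 = 0.0146.

0.0146


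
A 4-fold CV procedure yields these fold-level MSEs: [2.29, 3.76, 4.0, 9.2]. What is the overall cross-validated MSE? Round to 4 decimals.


Sum of fold MSEs = 19.2500.
Average = 19.2500 / 4 = 4.8125.

4.8125


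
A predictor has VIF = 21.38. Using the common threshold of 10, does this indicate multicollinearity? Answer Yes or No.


The threshold is 10.
VIF = 21.38 is >= 10.
Multicollinearity indication: Yes.

Yes


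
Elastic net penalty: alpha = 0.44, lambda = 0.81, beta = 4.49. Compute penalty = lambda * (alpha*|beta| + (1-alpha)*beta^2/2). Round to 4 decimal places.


L1 component = 0.44 * |4.49| = 1.9756.
L2 component = 0.56 * 4.49^2 / 2 = 5.6448.
Penalty = 0.81 * (1.9756 + 5.6448) = 0.81 * 7.6204 = 6.1725.

6.1725


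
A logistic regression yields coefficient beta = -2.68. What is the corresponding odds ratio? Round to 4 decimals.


exp(-2.68) = 0.0686.
So the odds ratio is 0.0686.

0.0686


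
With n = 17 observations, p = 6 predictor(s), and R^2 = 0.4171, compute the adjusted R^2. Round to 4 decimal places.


Adjusted R^2 = 1 - (1 - R^2) * (n-1)/(n-p-1).
(1 - R^2) = 0.5829.
(n-1)/(n-p-1) = 16/10.
(1 - R^2) * (n-1) = 0.5829 * 16 = 9.3264.
Divide by (n-p-1): 9.3264 / 10 = 0.9326.
Adj R^2 = 1 - 0.9326 = 0.0674.

0.0674


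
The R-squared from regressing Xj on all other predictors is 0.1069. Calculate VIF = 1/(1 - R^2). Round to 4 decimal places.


VIF = 1 / (1 - 0.1069).
= 1 / 0.8931 = 1.1197.

1.1197


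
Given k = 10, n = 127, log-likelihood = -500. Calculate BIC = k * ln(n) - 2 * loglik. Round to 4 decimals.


k * ln(n) = 10 * ln(127) = 10 * 4.844187 = 48.441870.
-2 * loglik = -2 * (-500) = 1000.
BIC = 48.441870 + 1000 = 1048.441870, which rounds to 1048.4419.

1048.4419


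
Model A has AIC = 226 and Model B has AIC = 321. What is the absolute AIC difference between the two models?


|AIC_A - AIC_B| = |226 - 321| = 95.
Model A is preferred (lower AIC).

95


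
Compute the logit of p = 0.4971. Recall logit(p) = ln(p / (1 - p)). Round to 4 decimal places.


The odds are p/(1-p) = 0.4971 / 0.5029 = 0.9885.
logit(p) = ln(0.9885) = -0.0116.

-0.0116


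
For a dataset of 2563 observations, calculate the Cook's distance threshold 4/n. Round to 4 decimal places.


Cook's distance cutoff = 4/n = 4/2563.
= 0.0016.

0.0016


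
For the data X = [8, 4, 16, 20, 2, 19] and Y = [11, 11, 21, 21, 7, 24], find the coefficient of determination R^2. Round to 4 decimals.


The fitted line is Y = 5.9041 + 0.8634*X.
SSres = 15.5967, SStot = 244.8333.
R^2 = 1 - SSres/SStot = 0.9363.

0.9363


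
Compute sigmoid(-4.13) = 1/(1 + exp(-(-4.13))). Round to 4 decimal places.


Compute exp(4.1300) = 62.1779.
Sigmoid = 1 / (1 + 62.1779) = 1 / 63.1779 = 0.0158.

0.0158


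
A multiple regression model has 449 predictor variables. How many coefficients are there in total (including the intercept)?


Including the intercept, the model has 449 predictor coefficients + 1 intercept.
Total = 450.

450


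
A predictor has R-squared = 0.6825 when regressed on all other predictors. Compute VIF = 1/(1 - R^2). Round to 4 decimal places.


Using VIF = 1/(1 - R^2_j):
1 - 0.6825 = 0.3175.
VIF = 3.1496.

3.1496


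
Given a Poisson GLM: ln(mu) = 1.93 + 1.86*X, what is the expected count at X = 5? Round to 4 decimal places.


Compute eta = 1.93 + 1.86 * 5 = 11.2300.
Apply inverse link: mu = e^11.2300 = 75357.5954.

75357.5954


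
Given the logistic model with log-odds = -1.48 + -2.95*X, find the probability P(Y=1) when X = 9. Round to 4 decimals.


Linear predictor: z = -1.48 + -2.95 * 9 = -28.0300.
P = 1/(1 + exp(28.0300)) = 1/(1 + 1490302149161.4553) = 0.0000.

0.0000


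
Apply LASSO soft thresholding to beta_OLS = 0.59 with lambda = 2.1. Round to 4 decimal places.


Check: |0.59| = 0.59 vs lambda = 2.1.
Since |beta| <= lambda, the coefficient is set to 0.
Soft-thresholded coefficient = 0.0000.

0.0000


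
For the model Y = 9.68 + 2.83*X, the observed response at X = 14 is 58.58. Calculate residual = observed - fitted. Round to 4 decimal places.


Predicted = 9.68 + 2.83 * 14 = 49.3000.
Residual = 58.58 - 49.3000 = 9.2800.

9.2800


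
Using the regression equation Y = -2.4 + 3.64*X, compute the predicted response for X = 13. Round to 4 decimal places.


Substitute X = 13 into the equation:
Y = -2.4 + 3.64 * 13 = -2.4 + 47.3200 = 44.9200.

44.9200


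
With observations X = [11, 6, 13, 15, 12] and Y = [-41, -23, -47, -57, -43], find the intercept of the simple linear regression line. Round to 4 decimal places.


The slope is b1 = -3.6637.
Sample means are xbar = 11.4000 and ybar = -42.2000.
Intercept: b0 = -42.2000 - (-3.6637)(11.4000) = -0.4336.

-0.4336


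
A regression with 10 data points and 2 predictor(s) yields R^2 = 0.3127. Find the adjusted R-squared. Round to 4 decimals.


Using the formula:
(1 - 0.3127) = 0.6873.
Multiply by 9/7: 0.6873 * 9 = 6.1857, then 6.1857 / 7 = 0.8837.
Adj R^2 = 1 - 0.8837 = 0.1163.

0.1163


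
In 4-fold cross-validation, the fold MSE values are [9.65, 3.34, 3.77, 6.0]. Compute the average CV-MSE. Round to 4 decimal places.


Sum of fold MSEs = 22.7600.
Average = 22.7600 / 4 = 5.6900.

5.6900


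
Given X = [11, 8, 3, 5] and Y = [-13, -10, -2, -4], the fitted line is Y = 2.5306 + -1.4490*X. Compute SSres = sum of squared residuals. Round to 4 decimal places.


Compute predicted values, then residuals = yi - yhat_i.
Residuals: [0.4084, -0.9386, -0.1836, 0.7144].
SSres = sum(residual^2) = 1.5918.

1.5918


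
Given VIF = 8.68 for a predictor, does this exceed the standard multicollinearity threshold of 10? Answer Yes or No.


Compare VIF = 8.68 to the threshold of 10.
8.68 < 10, so the answer is No.

No


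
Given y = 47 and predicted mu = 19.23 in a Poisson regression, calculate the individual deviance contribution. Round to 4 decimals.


First: ln(47/19.23) = 0.893676.
Then: 47 * 0.893676 = 42.002772.
y - mu = 47 - 19.23 = 27.77.
D = 2(42.002772 - 27.77) = 28.465544, which rounds to 28.4655.

28.4655


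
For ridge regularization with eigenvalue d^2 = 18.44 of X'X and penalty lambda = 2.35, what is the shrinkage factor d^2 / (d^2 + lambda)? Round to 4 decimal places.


Compute the denominator: 18.44 + 2.35 = 20.7900.
Shrinkage factor = 18.44 / 20.7900 = 0.8870.

0.8870


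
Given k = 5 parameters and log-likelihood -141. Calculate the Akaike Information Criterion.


AIC = 2*5 - 2*(-141).
= 10 + 282 = 292.

292


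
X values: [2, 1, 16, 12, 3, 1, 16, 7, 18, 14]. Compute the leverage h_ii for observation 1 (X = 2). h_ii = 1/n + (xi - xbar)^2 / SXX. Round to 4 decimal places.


Compute xbar = 9.0000 with n = 10 observations.
SXX = 430.0000.
Leverage = 1/10 + (2 - 9.0000)^2/430.0000 = 0.2140.

0.2140
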